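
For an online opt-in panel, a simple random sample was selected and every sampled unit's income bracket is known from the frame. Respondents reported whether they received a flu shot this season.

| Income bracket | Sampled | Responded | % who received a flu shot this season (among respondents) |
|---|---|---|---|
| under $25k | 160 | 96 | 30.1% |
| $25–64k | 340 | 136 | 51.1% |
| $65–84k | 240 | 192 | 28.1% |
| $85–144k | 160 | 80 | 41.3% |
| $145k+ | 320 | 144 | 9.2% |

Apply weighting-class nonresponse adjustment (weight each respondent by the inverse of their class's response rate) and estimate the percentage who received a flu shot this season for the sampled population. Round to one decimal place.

31.5%

Class response rates: under $25k 96/160 = 60%, $25–64k 136/340 = 40%, $65–84k 192/240 = 80%, $85–144k 80/160 = 50%, $145k+ 144/320 = 45%.
With weight = n_sampled/n_responded per class, the weighted class total is n_sampled:
  under $25k: 160 × 30.1 = 4816
  $25–64k: 340 × 51.1 = 17,374
  $65–84k: 240 × 28.1 = 6744
  $85–144k: 160 × 41.3 = 6608
  $145k+: 320 × 9.2 = 2944
Adjusted estimate = 38,486 / 1,220 = 31.5459 → 31.5%.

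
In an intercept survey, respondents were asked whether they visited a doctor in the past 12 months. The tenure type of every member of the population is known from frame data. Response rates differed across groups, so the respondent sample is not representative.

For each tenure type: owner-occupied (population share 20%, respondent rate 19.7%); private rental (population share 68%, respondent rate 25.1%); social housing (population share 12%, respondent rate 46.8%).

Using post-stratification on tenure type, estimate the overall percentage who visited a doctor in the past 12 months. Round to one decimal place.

26.6%

Post-stratification weights by population share, not respondent share:
  owner-occupied: 0.2 × 19.7 = 3.94
  private rental: 0.68 × 25.1 = 17.068
  social housing: 0.12 × 46.8 = 5.616
Post-stratified estimate = 26.624 → 26.6%.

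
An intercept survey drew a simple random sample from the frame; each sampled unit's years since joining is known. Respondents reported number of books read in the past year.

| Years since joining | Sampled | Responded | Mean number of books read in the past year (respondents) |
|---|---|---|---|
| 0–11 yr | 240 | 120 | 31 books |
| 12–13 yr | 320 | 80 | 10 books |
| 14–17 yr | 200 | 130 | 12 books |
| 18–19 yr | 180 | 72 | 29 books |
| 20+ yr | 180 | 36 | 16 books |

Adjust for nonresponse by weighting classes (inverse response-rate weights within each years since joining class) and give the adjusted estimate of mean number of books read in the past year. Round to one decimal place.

18.9

Class response rates: 0–11 yr 120/240 = 50%, 12–13 yr 80/320 = 25%, 14–17 yr 130/200 = 65%, 18–19 yr 72/180 = 40%, 20+ yr 36/180 = 20%.
Each respondent's weight = sampled/responded in their class; summing within a class gives n_sampled, so:
  0–11 yr: 240 × 31 = 7440
  12–13 yr: 320 × 10 = 3200
  14–17 yr: 200 × 12 = 2400
  18–19 yr: 180 × 29 = 5220
  20+ yr: 180 × 16 = 2880
Adjusted estimate = 21,140 / 1,120 = 18.875 → 18.9.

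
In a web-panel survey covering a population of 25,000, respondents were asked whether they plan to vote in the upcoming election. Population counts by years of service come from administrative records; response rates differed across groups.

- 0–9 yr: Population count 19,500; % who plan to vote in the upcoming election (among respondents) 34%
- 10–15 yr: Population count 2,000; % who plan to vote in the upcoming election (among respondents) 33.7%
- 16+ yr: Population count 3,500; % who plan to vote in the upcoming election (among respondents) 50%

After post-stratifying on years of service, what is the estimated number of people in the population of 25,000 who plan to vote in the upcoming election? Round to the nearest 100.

Each cell contributes its population count × the respondent rate:
  0–9 yr: 19,500 × 34% = 6630
  10–15 yr: 2,000 × 33.7% = 674
  16+ yr: 3,500 × 50% = 1750
Estimated total = 9054 → 9,100.

9,100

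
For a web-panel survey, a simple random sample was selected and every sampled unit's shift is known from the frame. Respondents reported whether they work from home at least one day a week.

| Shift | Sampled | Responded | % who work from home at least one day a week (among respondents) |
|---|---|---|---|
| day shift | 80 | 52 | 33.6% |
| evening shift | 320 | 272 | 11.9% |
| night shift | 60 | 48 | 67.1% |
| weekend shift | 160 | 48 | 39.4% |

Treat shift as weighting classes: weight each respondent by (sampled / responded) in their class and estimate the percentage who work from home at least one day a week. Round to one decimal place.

27.1%

Class response rates: day shift 52/80 = 65%, evening shift 272/320 = 85%, night shift 48/60 = 80%, weekend shift 48/160 = 30%.
Each respondent's weight = sampled/responded in their class; summing within a class gives n_sampled, so:
  day shift: 80 × 33.6 = 2688
  evening shift: 320 × 11.9 = 3808
  night shift: 60 × 67.1 = 4026
  weekend shift: 160 × 39.4 = 6304
Adjusted estimate = 16,826 / 620 = 27.1387 → 27.1%.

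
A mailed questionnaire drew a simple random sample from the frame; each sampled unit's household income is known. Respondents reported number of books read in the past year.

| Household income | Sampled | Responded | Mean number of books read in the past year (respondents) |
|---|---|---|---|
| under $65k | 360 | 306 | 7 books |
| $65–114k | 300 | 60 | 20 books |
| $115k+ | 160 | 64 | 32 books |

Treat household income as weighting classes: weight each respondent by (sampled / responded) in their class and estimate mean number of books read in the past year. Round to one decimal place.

Class response rates: under $65k 306/360 = 85%, $65–114k 60/300 = 20%, $115k+ 64/160 = 40%.
Each respondent's weight = sampled/responded in their class; summing within a class gives n_sampled, so:
  under $65k: 360 × 7 = 2520
  $65–114k: 300 × 20 = 6000
  $115k+: 160 × 32 = 5120
Adjusted estimate = 13,640 / 820 = 16.6341 → 16.6.

16.6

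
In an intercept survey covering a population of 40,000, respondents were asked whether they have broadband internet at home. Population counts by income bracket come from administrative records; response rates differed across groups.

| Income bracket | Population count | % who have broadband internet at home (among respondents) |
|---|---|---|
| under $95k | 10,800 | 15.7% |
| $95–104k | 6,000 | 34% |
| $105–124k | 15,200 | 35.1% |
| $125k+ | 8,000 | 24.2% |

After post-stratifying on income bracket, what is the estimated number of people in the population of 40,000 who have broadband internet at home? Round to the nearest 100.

11,000

Estimated count per cell = population count × respondent percentage:
  under $95k: 10,800 × 15.7% = 1695.6
  $95–104k: 6,000 × 34% = 2040
  $105–124k: 15,200 × 35.1% = 5335.2
  $125k+: 8,000 × 24.2% = 1936
Estimated total = 11006.8 → 11,000.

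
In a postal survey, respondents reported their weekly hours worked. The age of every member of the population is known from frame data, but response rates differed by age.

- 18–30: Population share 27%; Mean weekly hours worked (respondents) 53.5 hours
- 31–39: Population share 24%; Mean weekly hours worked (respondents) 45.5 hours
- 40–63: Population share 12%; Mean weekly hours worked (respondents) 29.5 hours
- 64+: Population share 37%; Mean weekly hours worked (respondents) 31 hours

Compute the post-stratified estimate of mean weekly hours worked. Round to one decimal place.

40.4

Each cell contributes population-share × respondent value:
  18–30: 0.27 × 53.5 = 14.445
  31–39: 0.24 × 45.5 = 10.92
  40–63: 0.12 × 29.5 = 3.54
  64+: 0.37 × 31 = 11.47
Post-stratified estimate = 40.375 → 40.4.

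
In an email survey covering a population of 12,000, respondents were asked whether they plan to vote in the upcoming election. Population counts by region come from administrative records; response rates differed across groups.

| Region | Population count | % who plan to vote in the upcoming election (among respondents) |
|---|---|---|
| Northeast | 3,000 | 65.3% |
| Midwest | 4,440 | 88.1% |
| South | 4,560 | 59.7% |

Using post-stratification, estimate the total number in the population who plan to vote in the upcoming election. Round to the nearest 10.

8,590

Each cell contributes its population count × the respondent rate:
  Northeast: 3,000 × 65.3% = 1959
  Midwest: 4,440 × 88.1% = 3911.64
  South: 4,560 × 59.7% = 2722.32
Estimated total = 8592.96 → 8,590.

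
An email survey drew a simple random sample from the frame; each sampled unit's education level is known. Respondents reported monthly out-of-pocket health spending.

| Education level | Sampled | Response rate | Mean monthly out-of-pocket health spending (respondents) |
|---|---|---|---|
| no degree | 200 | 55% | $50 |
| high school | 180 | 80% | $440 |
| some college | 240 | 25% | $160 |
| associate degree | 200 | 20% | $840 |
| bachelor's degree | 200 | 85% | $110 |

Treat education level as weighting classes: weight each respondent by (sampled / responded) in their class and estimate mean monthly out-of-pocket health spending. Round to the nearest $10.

Inverse-response-rate weighting restores each class to its sampled count, so class totals weight by n_sampled:
  no degree: 200 × 50 = 10,000
  high school: 180 × 440 = 79,200
  some college: 240 × 160 = 38,400
  associate degree: 200 × 840 = 168,000
  bachelor's degree: 200 × 110 = 22,000
Adjusted estimate = 317,600 / 1,020 = 311.373 → $310.

$310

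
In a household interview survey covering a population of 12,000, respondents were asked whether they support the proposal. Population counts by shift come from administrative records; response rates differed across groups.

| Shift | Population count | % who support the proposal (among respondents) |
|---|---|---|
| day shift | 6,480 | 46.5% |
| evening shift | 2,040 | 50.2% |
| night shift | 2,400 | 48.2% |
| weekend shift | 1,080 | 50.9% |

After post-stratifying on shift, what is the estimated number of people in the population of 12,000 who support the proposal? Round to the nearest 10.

Each cell contributes its population count × the respondent rate:
  day shift: 6,480 × 46.5% = 3013.2
  evening shift: 2,040 × 50.2% = 1024.08
  night shift: 2,400 × 48.2% = 1156.8
  weekend shift: 1,080 × 50.9% = 549.72
Estimated total = 5743.8 → 5,740.

5,740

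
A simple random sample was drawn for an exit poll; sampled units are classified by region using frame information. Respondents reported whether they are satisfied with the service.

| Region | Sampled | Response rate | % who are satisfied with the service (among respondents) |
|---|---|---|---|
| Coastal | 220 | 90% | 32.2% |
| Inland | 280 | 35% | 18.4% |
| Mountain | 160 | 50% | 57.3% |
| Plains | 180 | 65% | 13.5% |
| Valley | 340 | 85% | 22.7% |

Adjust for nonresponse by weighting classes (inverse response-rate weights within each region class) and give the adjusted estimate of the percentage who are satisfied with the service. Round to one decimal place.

26.7%

With weight = n_sampled/n_responded per class, the weighted class total is n_sampled:
  Coastal: 220 × 32.2 = 7084
  Inland: 280 × 18.4 = 5152
  Mountain: 160 × 57.3 = 9168
  Plains: 180 × 13.5 = 2430
  Valley: 340 × 22.7 = 7718
Adjusted estimate = 31,552 / 1,180 = 26.739 → 26.7%.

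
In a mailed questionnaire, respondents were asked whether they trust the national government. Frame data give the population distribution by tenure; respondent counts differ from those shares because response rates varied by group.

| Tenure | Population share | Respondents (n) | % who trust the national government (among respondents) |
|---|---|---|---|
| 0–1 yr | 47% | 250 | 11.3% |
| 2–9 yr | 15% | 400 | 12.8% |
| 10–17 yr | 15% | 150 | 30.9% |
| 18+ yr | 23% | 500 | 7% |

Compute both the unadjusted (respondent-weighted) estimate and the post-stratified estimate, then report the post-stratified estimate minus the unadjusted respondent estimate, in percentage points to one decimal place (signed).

+1.1 percentage points

Without adjustment, the pooled respondent share is:
  (250/1300)×11.3 + (400/1300)×12.8 + (150/1300)×30.9 + (500/1300)×7 = 12.3692%
Post-stratifying to population shares instead:
  0.47×11.3 + 0.15×12.8 + 0.15×30.9 + 0.23×7 = 13.476%
Difference = 13.476 − 12.3692 = 1.1068 pp.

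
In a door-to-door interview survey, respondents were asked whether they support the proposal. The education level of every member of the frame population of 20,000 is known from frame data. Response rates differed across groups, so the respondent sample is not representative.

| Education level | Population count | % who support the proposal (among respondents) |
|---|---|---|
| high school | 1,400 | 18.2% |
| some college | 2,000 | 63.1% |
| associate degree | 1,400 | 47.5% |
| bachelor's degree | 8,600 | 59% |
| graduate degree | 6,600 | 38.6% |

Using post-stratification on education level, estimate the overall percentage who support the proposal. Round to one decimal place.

49.0%

Weight each group's respondent value by its population share:
  high school: (1,400/20,000) × 18.2 = 1.274
  some college: (2,000/20,000) × 63.1 = 6.31
  associate degree: (1,400/20,000) × 47.5 = 3.325
  bachelor's degree: (8,600/20,000) × 59 = 25.37
  graduate degree: (6,600/20,000) × 38.6 = 12.738
Post-stratified estimate = 49.017 → 49.0%.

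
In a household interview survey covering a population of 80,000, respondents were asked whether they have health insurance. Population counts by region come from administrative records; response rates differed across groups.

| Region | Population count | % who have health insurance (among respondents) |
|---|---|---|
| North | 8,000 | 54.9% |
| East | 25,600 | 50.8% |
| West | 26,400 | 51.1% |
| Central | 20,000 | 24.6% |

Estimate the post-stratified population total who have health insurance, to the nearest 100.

35,800

Estimated count per cell = population count × respondent percentage:
  North: 8,000 × 54.9% = 4392
  East: 25,600 × 50.8% = 13004.8
  West: 26,400 × 51.1% = 13490.4
  Central: 20,000 × 24.6% = 4920
Estimated total = 35807.2 → 35,800.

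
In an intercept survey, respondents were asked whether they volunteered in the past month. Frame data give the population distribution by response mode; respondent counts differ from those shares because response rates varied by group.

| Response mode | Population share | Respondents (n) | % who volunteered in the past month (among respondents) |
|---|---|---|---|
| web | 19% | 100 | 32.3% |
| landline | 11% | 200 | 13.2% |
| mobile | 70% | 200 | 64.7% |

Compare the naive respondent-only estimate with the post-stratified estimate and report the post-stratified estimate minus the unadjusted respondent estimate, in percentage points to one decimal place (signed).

Unadjusted (pooled respondent) estimate weights by respondent counts:
  (100/500)×32.3 + (200/500)×13.2 + (200/500)×64.7 = 37.62%
Post-stratifying to population shares instead:
  0.19×32.3 + 0.11×13.2 + 0.7×64.7 = 52.879%
Difference = 52.879 − 37.62 = 15.259 pp.

+15.3 percentage points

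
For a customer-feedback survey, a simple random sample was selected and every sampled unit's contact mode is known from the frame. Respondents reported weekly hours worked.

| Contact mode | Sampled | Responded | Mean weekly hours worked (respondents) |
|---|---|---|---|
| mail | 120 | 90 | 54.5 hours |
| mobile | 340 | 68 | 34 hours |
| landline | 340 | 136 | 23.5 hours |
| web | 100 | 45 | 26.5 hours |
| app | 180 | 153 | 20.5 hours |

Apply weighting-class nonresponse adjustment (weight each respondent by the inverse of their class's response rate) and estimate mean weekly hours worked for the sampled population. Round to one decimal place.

30.0

Class response rates: mail 90/120 = 75%, mobile 68/340 = 20%, landline 136/340 = 40%, web 45/100 = 45%, app 153/180 = 85%.
Each respondent's weight = sampled/responded in their class; summing within a class gives n_sampled, so:
  mail: 120 × 54.5 = 6540
  mobile: 340 × 34 = 11,560
  landline: 340 × 23.5 = 7990
  web: 100 × 26.5 = 2650
  app: 180 × 20.5 = 3690
Adjusted estimate = 32,430 / 1,080 = 30.0278 → 30.0.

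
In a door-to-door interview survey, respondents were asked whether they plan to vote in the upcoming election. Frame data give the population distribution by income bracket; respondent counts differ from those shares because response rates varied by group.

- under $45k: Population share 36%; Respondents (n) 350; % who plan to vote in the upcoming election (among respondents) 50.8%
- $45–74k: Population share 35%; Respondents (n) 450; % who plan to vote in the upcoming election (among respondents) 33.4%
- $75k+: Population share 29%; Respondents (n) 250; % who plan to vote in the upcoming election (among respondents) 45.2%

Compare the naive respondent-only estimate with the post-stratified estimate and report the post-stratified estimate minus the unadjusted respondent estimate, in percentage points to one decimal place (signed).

Without adjustment, the pooled respondent share is:
  (350/1050)×50.8 + (450/1050)×33.4 + (250/1050)×45.2 = 42.0095%
Post-stratifying to population shares instead:
  0.36×50.8 + 0.35×33.4 + 0.29×45.2 = 43.086%
Difference = 43.086 − 42.0095 = 1.0765 pp.

+1.1 percentage points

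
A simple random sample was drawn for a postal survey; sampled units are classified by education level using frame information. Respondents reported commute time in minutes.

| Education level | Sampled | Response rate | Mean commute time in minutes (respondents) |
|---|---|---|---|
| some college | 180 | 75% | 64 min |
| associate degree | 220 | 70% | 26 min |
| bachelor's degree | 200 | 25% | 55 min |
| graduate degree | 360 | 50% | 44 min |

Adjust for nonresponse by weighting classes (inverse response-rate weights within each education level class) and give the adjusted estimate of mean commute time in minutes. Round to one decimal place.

45.9

With weight = n_sampled/n_responded per class, the weighted class total is n_sampled:
  some college: 180 × 64 = 11,520
  associate degree: 220 × 26 = 5720
  bachelor's degree: 200 × 55 = 11,000
  graduate degree: 360 × 44 = 15,840
Adjusted estimate = 44,080 / 960 = 45.9167 → 45.9.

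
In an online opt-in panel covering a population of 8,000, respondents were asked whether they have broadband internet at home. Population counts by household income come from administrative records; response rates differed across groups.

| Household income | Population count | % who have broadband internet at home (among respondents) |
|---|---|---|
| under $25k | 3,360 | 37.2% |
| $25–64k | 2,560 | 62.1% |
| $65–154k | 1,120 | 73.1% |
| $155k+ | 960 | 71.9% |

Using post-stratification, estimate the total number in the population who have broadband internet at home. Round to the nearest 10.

4,350

Apply each group's respondent rate to its population count:
  under $25k: 3,360 × 37.2% = 1249.92
  $25–64k: 2,560 × 62.1% = 1589.76
  $65–154k: 1,120 × 73.1% = 818.72
  $155k+: 960 × 71.9% = 690.24
Estimated total = 4348.64 → 4,350.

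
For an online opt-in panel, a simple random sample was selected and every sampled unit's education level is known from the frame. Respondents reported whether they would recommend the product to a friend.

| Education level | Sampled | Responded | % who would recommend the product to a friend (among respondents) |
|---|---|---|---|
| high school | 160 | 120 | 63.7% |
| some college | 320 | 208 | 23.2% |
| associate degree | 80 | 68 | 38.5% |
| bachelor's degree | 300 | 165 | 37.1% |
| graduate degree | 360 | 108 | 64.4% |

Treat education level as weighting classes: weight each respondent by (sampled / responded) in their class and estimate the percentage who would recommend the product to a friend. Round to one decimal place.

Response rates by class: high school 120/160 = 75%, some college 208/320 = 65%, associate degree 68/80 = 85%, bachelor's degree 165/300 = 55%, graduate degree 108/360 = 30%.
Inverse-response-rate weighting restores each class to its sampled count, so class totals weight by n_sampled:
  high school: 160 × 63.7 = 10,192
  some college: 320 × 23.2 = 7424
  associate degree: 80 × 38.5 = 3080
  bachelor's degree: 300 × 37.1 = 11,130
  graduate degree: 360 × 64.4 = 23184
Adjusted estimate = 55,010 / 1,220 = 45.0902 → 45.1%.

45.1%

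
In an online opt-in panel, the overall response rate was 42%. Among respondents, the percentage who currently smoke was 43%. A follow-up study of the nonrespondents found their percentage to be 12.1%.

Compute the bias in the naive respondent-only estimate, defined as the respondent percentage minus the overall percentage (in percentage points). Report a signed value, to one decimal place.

Nonresponse fraction = 1 − 0.42 = 0.58.
Bias = (nonresponse fraction) × (respondent percentage − nonrespondent percentage)
     = 0.58 × (43 − 12.1) = 0.58 × 30.9 = 17.922.

+17.9 percentage points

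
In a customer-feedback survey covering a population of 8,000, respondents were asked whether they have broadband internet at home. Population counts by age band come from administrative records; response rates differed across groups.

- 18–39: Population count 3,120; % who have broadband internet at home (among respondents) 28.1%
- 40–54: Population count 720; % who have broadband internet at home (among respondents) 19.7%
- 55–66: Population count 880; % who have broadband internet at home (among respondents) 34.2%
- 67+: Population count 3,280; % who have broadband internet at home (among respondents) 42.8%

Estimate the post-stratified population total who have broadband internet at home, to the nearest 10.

Apply each group's respondent rate to its population count:
  18–39: 3,120 × 28.1% = 876.72
  40–54: 720 × 19.7% = 141.84
  55–66: 880 × 34.2% = 300.96
  67+: 3,280 × 42.8% = 1403.84
Estimated total = 2723.36 → 2,720.

2,720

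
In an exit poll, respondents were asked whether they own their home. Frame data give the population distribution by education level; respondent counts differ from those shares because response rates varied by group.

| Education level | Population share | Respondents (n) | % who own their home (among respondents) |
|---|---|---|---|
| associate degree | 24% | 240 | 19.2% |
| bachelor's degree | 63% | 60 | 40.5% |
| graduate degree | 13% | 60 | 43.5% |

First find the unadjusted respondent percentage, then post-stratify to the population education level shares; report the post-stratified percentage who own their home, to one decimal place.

Without adjustment, the pooled respondent share is:
  (240/360)×19.2 + (60/360)×40.5 + (60/360)×43.5 = 26.8%
Reweighting by population education level shares:
  0.24×19.2 + 0.63×40.5 + 0.13×43.5 = 35.778%

35.8%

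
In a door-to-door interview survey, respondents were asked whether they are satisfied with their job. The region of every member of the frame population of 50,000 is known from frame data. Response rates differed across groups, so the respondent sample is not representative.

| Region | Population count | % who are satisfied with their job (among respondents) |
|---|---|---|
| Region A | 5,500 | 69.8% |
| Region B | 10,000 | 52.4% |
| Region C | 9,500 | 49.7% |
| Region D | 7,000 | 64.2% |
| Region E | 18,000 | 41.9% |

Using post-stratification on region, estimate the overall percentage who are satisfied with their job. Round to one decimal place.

Reweight to the known region distribution:
  Region A: (5,500/50,000) × 69.8 = 7.678
  Region B: (10,000/50,000) × 52.4 = 10.48
  Region C: (9,500/50,000) × 49.7 = 9.443
  Region D: (7,000/50,000) × 64.2 = 8.988
  Region E: (18,000/50,000) × 41.9 = 15.084
Post-stratified estimate = 51.673 → 51.7%.

51.7%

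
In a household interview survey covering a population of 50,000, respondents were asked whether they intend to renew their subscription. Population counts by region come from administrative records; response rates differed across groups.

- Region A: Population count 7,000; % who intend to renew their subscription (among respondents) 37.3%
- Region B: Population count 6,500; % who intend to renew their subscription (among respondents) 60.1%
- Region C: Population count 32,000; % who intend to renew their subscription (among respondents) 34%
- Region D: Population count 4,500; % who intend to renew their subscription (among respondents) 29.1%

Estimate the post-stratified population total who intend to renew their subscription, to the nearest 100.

18,700

Apply each group's respondent rate to its population count:
  Region A: 7,000 × 37.3% = 2611
  Region B: 6,500 × 60.1% = 3906.5
  Region C: 32,000 × 34% = 10,880
  Region D: 4,500 × 29.1% = 1309.5
Estimated total = 18,707 → 18,700.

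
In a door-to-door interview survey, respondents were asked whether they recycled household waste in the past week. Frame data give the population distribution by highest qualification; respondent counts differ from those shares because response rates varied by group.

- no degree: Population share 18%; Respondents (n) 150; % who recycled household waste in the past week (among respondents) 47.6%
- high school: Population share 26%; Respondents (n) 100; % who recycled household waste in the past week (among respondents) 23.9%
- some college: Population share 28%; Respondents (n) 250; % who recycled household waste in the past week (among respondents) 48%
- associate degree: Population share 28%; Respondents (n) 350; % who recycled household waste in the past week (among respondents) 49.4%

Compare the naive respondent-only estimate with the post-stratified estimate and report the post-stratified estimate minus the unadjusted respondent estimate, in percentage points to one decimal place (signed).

Naive respondent-only estimate (weights = respondent counts):
  (150/850)×47.6 + (100/850)×23.9 + (250/850)×48 + (350/850)×49.4 = 45.6706%
Post-stratified estimate weights by population shares:
  0.18×47.6 + 0.26×23.9 + 0.28×48 + 0.28×49.4 = 42.054%
Difference = 42.054 − 45.6706 = -3.6166 pp.

-3.6 percentage points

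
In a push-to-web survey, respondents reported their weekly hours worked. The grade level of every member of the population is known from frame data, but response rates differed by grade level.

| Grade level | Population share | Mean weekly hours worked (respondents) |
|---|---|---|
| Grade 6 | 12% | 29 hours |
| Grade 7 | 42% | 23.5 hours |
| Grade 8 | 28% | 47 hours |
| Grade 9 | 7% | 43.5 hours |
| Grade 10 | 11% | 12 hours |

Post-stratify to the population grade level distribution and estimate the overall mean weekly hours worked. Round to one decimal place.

Reweight to the known grade level distribution:
  Grade 6: 0.12 × 29 = 3.48
  Grade 7: 0.42 × 23.5 = 9.87
  Grade 8: 0.28 × 47 = 13.16
  Grade 9: 0.07 × 43.5 = 3.045
  Grade 10: 0.11 × 12 = 1.32
Post-stratified estimate = 30.875 → 30.9.

30.9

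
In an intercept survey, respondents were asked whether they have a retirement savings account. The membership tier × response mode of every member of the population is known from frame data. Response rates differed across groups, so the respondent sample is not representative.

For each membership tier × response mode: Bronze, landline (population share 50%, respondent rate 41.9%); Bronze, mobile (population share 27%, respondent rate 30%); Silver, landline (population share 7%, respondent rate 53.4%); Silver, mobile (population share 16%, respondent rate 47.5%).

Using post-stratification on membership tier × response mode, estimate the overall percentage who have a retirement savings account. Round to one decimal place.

40.4%

Weight each group's respondent value by its population share:
  Bronze, landline: 0.5 × 41.9 = 20.95
  Bronze, mobile: 0.27 × 30 = 8.1
  Silver, landline: 0.07 × 53.4 = 3.738
  Silver, mobile: 0.16 × 47.5 = 7.6
Post-stratified estimate = 40.388 → 40.4%.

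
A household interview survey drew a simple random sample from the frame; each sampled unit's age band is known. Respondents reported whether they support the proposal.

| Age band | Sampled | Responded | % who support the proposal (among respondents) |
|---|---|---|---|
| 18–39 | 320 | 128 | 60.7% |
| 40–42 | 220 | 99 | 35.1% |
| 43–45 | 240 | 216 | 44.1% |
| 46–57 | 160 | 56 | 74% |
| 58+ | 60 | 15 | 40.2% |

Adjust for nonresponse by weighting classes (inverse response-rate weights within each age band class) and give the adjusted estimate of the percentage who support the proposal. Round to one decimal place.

52.0%

Class response rates: 18–39 128/320 = 40%, 40–42 99/220 = 45%, 43–45 216/240 = 90%, 46–57 56/160 = 35%, 58+ 15/60 = 25%.
Weighting each respondent by the inverse class response rate inflates each class back to its sampled size, so the class weight is n_sampled:
  18–39: 320 × 60.7 = 19,424
  40–42: 220 × 35.1 = 7722
  43–45: 240 × 44.1 = 10,584
  46–57: 160 × 74 = 11,840
  58+: 60 × 40.2 = 2412
Adjusted estimate = 51,982 / 1,000 = 51.982 → 52.0%.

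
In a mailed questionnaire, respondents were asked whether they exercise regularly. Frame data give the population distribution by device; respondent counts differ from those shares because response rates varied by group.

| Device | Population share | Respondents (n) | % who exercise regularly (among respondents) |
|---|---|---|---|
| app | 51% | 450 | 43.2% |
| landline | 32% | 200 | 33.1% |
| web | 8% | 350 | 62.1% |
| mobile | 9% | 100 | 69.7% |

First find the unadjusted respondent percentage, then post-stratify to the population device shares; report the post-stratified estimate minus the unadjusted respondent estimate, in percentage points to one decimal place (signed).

-5.9 percentage points

Without adjustment, the pooled respondent share is:
  (450/1100)×43.2 + (200/1100)×33.1 + (350/1100)×62.1 + (100/1100)×69.7 = 49.7864%
Reweighting by population device shares:
  0.51×43.2 + 0.32×33.1 + 0.08×62.1 + 0.09×69.7 = 43.865%
Difference = 43.865 − 49.7864 = -5.9214 pp.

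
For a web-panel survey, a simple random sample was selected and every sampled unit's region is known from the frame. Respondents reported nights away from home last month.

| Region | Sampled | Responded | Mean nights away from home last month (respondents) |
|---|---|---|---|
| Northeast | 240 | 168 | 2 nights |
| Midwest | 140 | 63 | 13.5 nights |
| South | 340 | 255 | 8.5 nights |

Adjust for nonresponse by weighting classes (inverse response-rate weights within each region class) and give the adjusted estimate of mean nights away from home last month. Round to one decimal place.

Class response rates: Northeast 168/240 = 70%, Midwest 63/140 = 45%, South 255/340 = 75%.
With weight = n_sampled/n_responded per class, the weighted class total is n_sampled:
  Northeast: 240 × 2 = 480
  Midwest: 140 × 13.5 = 1890
  South: 340 × 8.5 = 2890
Adjusted estimate = 5260 / 720 = 7.30556 → 7.3.

7.3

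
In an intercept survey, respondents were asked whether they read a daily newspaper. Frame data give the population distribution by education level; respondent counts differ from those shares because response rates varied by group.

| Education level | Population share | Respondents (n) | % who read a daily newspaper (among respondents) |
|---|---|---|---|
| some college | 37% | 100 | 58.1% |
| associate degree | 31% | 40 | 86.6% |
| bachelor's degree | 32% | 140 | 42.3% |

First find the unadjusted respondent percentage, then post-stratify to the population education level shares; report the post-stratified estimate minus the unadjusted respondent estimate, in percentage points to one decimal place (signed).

+7.6 percentage points

Unadjusted (pooled respondent) estimate weights by respondent counts:
  (100/280)×58.1 + (40/280)×86.6 + (140/280)×42.3 = 54.2714%
Post-stratified estimate weights by population shares:
  0.37×58.1 + 0.31×86.6 + 0.32×42.3 = 61.879%
Difference = 61.879 − 54.2714 = 7.6076 pp.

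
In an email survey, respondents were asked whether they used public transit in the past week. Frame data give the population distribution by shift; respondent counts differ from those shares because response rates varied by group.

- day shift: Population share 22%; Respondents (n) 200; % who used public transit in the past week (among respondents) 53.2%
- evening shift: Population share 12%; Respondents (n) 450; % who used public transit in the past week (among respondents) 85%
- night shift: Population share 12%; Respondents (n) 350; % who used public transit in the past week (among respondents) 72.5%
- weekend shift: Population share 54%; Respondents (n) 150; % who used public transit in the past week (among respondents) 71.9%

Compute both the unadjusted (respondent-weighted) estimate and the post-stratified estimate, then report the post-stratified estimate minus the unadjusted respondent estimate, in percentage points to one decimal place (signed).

Unadjusted (pooled respondent) estimate weights by respondent counts:
  (200/1150)×53.2 + (450/1150)×85 + (350/1150)×72.5 + (150/1150)×71.9 = 73.9565%
Post-stratifying to population shares instead:
  0.22×53.2 + 0.12×85 + 0.12×72.5 + 0.54×71.9 = 69.43%
Difference = 69.43 − 73.9565 = -4.5265 pp.

-4.5 percentage points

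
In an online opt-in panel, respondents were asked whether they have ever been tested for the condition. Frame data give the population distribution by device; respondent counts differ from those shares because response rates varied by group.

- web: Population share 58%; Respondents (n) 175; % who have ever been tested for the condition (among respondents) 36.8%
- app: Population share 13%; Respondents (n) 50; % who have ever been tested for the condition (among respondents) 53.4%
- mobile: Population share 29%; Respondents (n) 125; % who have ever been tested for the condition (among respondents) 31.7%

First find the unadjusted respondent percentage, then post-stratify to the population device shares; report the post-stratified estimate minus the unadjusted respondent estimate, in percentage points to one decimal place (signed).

Unadjusted (pooled respondent) estimate weights by respondent counts:
  (175/350)×36.8 + (50/350)×53.4 + (125/350)×31.7 = 37.35%
Post-stratified estimate weights by population shares:
  0.58×36.8 + 0.13×53.4 + 0.29×31.7 = 37.479%
Difference = 37.479 − 37.35 = 0.129 pp.

+0.1 percentage points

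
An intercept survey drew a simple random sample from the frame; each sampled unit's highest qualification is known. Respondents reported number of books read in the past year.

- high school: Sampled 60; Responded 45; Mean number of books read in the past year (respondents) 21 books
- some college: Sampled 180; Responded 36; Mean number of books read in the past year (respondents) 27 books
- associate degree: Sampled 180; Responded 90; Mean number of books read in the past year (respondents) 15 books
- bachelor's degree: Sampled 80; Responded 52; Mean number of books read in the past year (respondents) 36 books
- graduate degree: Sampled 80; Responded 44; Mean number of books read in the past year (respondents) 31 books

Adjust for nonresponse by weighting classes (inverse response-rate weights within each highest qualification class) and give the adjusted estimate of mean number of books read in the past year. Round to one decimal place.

24.4

Class response rates: high school 45/60 = 75%, some college 36/180 = 20%, associate degree 90/180 = 50%, bachelor's degree 52/80 = 65%, graduate degree 44/80 = 55%.
With weight = n_sampled/n_responded per class, the weighted class total is n_sampled:
  high school: 60 × 21 = 1260
  some college: 180 × 27 = 4860
  associate degree: 180 × 15 = 2700
  bachelor's degree: 80 × 36 = 2880
  graduate degree: 80 × 31 = 2480
Adjusted estimate = 14,180 / 580 = 24.4483 → 24.4.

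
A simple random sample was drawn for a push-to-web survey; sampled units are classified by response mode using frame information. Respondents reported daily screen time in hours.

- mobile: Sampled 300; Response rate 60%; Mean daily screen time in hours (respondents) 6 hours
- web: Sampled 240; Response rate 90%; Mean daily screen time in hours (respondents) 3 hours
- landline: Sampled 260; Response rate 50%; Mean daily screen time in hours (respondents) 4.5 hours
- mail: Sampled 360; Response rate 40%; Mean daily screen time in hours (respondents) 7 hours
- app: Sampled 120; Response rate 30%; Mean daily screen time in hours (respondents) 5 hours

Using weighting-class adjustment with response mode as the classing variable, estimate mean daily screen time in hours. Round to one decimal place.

Each respondent's weight = sampled/responded in their class; summing within a class gives n_sampled, so:
  mobile: 300 × 6 = 1800
  web: 240 × 3 = 720
  landline: 260 × 4.5 = 1170
  mail: 360 × 7 = 2520
  app: 120 × 5 = 600
Adjusted estimate = 6810 / 1,280 = 5.32031 → 5.3.

5.3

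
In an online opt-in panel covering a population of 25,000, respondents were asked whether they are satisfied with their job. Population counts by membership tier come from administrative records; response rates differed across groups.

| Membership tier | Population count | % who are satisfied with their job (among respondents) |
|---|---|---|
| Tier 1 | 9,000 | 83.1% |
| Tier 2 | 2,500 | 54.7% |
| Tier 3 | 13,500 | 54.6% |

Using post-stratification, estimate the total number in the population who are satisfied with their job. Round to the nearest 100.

Apply each group's respondent rate to its population count:
  Tier 1: 9,000 × 83.1% = 7479
  Tier 2: 2,500 × 54.7% = 1367.5
  Tier 3: 13,500 × 54.6% = 7371
Estimated total = 16217.5 → 16,200.

16,200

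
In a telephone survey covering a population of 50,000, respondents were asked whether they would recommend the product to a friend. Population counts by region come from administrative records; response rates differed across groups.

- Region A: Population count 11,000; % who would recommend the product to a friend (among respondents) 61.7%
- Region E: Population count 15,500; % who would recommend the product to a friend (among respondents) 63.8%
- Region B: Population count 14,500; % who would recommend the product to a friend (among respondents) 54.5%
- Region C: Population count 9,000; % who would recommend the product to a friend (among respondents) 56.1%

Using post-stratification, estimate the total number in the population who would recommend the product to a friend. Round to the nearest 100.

Each cell contributes its population count × the respondent rate:
  Region A: 11,000 × 61.7% = 6787
  Region E: 15,500 × 63.8% = 9889
  Region B: 14,500 × 54.5% = 7902.5
  Region C: 9,000 × 56.1% = 5049
Estimated total = 29627.5 → 29,600.

29,600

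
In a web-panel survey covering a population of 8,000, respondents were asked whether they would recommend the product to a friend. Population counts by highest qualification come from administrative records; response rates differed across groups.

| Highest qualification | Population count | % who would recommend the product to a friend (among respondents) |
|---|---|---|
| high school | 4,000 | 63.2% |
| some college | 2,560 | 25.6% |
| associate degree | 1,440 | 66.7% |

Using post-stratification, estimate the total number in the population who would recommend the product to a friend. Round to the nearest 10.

4,140

Estimated count per cell = population count × respondent percentage:
  high school: 4,000 × 63.2% = 2528
  some college: 2,560 × 25.6% = 655.36
  associate degree: 1,440 × 66.7% = 960.48
Estimated total = 4143.84 → 4,140.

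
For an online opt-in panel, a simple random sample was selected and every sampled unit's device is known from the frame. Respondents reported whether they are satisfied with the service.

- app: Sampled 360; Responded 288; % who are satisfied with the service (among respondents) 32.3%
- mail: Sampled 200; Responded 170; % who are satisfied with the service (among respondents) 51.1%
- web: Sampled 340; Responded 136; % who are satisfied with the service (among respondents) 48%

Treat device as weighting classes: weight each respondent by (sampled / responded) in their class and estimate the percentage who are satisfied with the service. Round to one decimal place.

42.4%

Response rates by class: app 288/360 = 80%, mail 170/200 = 85%, web 136/340 = 40%.
Weighting each respondent by the inverse class response rate inflates each class back to its sampled size, so the class weight is n_sampled:
  app: 360 × 32.3 = 11628
  mail: 200 × 51.1 = 10,220
  web: 340 × 48 = 16,320
Adjusted estimate = 38,168 / 900 = 42.4089 → 42.4%.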